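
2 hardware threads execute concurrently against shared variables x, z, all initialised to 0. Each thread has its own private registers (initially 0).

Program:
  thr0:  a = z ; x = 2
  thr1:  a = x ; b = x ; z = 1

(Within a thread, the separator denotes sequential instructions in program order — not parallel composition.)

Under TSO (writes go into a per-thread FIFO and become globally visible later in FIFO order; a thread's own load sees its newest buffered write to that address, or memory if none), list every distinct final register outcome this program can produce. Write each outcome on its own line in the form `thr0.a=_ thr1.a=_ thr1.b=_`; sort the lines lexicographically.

thr0.a=0 thr1.a=0 thr1.b=0
thr0.a=0 thr1.a=0 thr1.b=2
thr0.a=0 thr1.a=2 thr1.b=2
thr0.a=1 thr1.a=0 thr1.b=0

outcome vector order: (thr0.a,thr1.a,thr1.b)
|TSO outcomes| = 4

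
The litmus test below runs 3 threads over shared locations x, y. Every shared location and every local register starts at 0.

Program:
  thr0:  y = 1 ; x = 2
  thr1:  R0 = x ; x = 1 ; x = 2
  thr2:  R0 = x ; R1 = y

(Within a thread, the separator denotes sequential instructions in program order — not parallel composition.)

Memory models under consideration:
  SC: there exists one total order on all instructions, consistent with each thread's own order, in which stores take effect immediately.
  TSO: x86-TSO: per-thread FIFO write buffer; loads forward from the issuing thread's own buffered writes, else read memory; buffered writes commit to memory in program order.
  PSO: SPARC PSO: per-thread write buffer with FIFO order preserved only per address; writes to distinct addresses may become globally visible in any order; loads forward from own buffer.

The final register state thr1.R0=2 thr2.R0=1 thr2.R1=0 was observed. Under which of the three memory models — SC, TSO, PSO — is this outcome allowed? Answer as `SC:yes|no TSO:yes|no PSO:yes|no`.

outcome vector order: (thr1.R0,thr2.R0,thr2.R1)
SC: 10 outcomes — {(0,0,0) (0,0,1) (0,1,0) (0,1,1) (0,2,0) (0,2,1) (2,0,0) (2,0,1) (2,1,1) (2,2,1)}
TSO: 10 outcomes — {(0,0,0) (0,0,1) (0,1,0) (0,1,1) (0,2,0) (0,2,1) (2,0,0) (2,0,1) (2,1,1) (2,2,1)}
PSO: 12 outcomes — {(0,0,0) (0,0,1) (0,1,0) (0,1,1) (0,2,0) (0,2,1) (2,0,0) (2,0,1) (2,1,0) (2,1,1) (2,2,0) (2,2,1)}
target (2,1,0) ∈ {PSO}

SC:no TSO:no PSO:yes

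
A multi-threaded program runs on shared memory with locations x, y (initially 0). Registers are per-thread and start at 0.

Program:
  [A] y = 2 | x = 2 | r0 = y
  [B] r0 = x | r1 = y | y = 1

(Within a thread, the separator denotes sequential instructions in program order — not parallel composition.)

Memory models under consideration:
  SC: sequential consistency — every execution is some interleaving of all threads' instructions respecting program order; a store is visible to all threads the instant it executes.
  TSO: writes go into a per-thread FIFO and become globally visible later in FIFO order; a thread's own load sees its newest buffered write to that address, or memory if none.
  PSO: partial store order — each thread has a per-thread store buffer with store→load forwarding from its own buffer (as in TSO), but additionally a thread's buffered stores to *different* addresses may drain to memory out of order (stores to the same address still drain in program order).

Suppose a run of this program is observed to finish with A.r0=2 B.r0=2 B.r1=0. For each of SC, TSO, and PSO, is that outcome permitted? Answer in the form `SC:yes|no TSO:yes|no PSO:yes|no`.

SC:no TSO:no PSO:yes

outcome vector order: (A.r0,B.r0,B.r1)
SC (6): 100, 102, 122, 200, 202, 222
TSO (6): 100, 102, 122, 200, 202, 222
PSO (8): 100, 102, 120, 122, 200, 202, 220, 222
target 220 ∈ {PSO}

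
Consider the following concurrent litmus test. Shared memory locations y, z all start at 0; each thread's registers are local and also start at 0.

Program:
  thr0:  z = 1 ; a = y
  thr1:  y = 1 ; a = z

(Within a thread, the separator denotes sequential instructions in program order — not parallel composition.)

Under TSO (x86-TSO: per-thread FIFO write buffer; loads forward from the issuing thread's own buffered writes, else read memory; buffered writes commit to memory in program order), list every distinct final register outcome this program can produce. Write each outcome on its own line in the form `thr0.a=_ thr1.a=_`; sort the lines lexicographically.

outcome vector order: (thr0.a,thr1.a)
|TSO outcomes| = 4

thr0.a=0 thr1.a=0
thr0.a=0 thr1.a=1
thr0.a=1 thr1.a=0
thr0.a=1 thr1.a=1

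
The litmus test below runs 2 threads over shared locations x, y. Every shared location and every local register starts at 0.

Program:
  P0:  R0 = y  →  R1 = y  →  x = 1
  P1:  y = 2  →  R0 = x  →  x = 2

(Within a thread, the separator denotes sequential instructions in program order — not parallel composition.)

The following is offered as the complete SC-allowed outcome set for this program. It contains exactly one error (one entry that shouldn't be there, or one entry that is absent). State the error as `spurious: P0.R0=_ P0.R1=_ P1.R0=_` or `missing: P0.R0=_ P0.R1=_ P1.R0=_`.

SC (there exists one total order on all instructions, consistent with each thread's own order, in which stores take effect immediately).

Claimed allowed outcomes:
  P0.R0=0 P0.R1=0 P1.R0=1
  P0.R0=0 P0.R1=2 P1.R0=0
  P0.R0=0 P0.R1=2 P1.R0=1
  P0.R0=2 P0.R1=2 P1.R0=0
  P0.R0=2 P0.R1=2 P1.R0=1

missing: P0.R0=0 P0.R1=0 P1.R0=0

outcome vector order: (P0.R0,P0.R1,P1.R0)
SC: 6 outcomes — {<0 0 0>, <0 0 1>, <0 2 0>, <0 2 1>, <2 2 0>, <2 2 1>}
SC∖claimed = {<0 0 0>}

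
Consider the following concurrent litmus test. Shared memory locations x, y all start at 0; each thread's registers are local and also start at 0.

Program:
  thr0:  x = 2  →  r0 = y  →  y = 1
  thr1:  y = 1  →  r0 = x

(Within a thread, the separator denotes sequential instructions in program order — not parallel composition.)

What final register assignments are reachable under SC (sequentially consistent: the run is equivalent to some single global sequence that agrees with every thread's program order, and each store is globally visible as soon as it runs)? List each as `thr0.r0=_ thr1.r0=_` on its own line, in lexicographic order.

outcome vector order: (thr0.r0,thr1.r0)
|SC outcomes| = 3

thr0.r0=0 thr1.r0=2
thr0.r0=1 thr1.r0=0
thr0.r0=1 thr1.r0=2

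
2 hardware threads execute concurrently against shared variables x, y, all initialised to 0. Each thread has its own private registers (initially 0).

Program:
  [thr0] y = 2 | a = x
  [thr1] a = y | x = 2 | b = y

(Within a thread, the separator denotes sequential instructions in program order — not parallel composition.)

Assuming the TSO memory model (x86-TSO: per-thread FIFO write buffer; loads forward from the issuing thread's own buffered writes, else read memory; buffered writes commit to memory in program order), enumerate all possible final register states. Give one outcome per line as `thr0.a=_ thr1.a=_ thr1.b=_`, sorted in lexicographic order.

thr0.a=0 thr1.a=0 thr1.b=0
thr0.a=0 thr1.a=0 thr1.b=2
thr0.a=0 thr1.a=2 thr1.b=2
thr0.a=2 thr1.a=0 thr1.b=0
thr0.a=2 thr1.a=0 thr1.b=2
thr0.a=2 thr1.a=2 thr1.b=2

outcome vector order: (thr0.a,thr1.a,thr1.b)
|TSO outcomes| = 6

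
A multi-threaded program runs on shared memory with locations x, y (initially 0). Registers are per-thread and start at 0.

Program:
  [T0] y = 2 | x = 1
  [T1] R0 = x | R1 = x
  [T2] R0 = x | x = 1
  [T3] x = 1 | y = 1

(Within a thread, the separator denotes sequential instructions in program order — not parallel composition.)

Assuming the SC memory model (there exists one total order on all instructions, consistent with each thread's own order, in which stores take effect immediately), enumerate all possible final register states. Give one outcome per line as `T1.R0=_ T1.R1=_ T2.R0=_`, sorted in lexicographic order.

outcome vector order: (T1.R0,T1.R1,T2.R0)
|SC outcomes| = 6

T1.R0=0 T1.R1=0 T2.R0=0
T1.R0=0 T1.R1=0 T2.R0=1
T1.R0=0 T1.R1=1 T2.R0=0
T1.R0=0 T1.R1=1 T2.R0=1
T1.R0=1 T1.R1=1 T2.R0=0
T1.R0=1 T1.R1=1 T2.R0=1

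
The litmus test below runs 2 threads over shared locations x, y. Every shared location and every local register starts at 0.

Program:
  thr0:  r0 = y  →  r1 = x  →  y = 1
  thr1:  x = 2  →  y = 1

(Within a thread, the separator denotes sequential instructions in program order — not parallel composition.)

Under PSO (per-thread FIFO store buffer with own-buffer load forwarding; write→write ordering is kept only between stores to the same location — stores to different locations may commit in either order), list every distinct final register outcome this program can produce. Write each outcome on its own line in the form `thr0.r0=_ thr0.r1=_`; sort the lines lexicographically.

outcome vector order: (thr0.r0,thr0.r1)
|PSO outcomes| = 4

thr0.r0=0 thr0.r1=0
thr0.r0=0 thr0.r1=2
thr0.r0=1 thr0.r1=0
thr0.r0=1 thr0.r1=2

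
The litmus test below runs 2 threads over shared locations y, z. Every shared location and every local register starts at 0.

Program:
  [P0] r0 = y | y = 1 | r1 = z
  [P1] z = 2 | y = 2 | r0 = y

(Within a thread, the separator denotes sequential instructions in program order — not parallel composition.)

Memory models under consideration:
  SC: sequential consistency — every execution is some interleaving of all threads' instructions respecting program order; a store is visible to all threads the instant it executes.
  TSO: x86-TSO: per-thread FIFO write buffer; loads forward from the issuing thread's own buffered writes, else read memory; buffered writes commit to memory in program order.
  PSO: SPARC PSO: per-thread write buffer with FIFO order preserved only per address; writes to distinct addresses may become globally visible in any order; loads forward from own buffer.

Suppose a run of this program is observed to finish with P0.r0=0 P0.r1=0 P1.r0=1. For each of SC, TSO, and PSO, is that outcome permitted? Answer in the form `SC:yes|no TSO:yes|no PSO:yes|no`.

outcome vector order: (P0.r0,P0.r1,P1.r0)
SC (5): 002 021 022 221 222
TSO (6): 001 002 021 022 221 222
PSO (8): 001 002 021 022 201 202 221 222
target 001 ∈ {TSO,PSO}

SC:no TSO:yes PSO:yes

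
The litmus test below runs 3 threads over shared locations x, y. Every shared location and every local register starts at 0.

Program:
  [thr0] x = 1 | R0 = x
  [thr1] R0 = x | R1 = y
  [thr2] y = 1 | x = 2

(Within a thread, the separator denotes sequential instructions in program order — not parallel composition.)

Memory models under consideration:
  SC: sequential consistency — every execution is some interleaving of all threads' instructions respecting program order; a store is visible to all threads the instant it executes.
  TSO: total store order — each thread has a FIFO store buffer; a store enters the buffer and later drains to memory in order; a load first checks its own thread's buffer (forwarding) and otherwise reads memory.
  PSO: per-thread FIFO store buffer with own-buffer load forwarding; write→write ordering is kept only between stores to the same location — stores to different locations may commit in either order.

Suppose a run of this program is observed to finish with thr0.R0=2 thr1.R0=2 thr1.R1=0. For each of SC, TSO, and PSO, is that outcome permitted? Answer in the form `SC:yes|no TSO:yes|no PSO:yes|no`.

SC:no TSO:no PSO:yes

outcome vector order: (thr0.R0,thr1.R0,thr1.R1)
SC (10): 1/0/0 1/0/1 1/1/0 1/1/1 1/2/1 2/0/0 2/0/1 2/1/0 2/1/1 2/2/1
TSO (10): 1/0/0 1/0/1 1/1/0 1/1/1 1/2/1 2/0/0 2/0/1 2/1/0 2/1/1 2/2/1
PSO (12): 1/0/0 1/0/1 1/1/0 1/1/1 1/2/0 1/2/1 2/0/0 2/0/1 2/1/0 2/1/1 2/2/0 2/2/1
target 2/2/0 ∈ {PSO}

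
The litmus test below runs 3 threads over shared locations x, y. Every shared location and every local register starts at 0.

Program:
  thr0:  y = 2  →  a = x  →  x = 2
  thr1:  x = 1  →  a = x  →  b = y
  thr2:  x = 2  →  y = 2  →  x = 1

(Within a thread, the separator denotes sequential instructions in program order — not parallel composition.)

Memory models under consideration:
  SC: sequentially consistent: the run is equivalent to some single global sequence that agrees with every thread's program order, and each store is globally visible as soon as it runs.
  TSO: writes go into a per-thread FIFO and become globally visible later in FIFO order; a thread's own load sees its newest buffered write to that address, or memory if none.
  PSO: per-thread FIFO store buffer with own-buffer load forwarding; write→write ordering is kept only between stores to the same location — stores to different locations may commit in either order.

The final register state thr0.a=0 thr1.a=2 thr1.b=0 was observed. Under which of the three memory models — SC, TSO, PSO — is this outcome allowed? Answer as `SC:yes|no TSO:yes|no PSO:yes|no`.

outcome vector order: (thr0.a,thr1.a,thr1.b)
SC (10): 012 022 110 112 120 122 210 212 220 222
TSO (12): 010 012 020 022 110 112 120 122 210 212 220 222
PSO (12): 010 012 020 022 110 112 120 122 210 212 220 222
target 020 ∈ {TSO,PSO}

SC:no TSO:yes PSO:yes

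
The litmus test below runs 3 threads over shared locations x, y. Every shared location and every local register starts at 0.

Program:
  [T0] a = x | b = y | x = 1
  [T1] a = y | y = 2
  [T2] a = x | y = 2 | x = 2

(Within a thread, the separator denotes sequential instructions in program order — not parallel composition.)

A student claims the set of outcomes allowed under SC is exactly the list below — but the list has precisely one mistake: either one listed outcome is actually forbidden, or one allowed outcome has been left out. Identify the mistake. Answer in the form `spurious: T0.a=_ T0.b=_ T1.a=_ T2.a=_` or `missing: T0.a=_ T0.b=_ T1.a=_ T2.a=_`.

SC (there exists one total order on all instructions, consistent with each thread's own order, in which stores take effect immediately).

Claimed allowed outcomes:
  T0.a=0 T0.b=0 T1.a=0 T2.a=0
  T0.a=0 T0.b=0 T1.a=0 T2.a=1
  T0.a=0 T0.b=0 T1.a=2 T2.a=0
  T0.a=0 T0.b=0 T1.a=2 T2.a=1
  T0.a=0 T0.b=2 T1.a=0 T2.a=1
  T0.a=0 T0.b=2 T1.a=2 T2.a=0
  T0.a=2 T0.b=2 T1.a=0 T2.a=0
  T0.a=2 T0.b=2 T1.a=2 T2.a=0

missing: T0.a=0 T0.b=2 T1.a=0 T2.a=0

outcome vector order: (T0.a,T0.b,T1.a,T2.a)
SC (9): 0/0/0/0 0/0/0/1 0/0/2/0 0/0/2/1 0/2/0/0 0/2/0/1 0/2/2/0 2/2/0/0 2/2/2/0
SC∖claimed = {0/2/0/0}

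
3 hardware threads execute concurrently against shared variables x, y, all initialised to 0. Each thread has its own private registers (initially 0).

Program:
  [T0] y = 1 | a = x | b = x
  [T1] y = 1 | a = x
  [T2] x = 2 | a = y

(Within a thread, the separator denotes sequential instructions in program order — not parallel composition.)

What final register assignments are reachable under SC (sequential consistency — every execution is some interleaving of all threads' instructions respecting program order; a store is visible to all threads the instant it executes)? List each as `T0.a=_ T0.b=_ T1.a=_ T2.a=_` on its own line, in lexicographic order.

outcome vector order: (T0.a,T0.b,T1.a,T2.a)
|SC outcomes| = 7

T0.a=0 T0.b=0 T1.a=0 T2.a=1
T0.a=0 T0.b=0 T1.a=2 T2.a=1
T0.a=0 T0.b=2 T1.a=0 T2.a=1
T0.a=0 T0.b=2 T1.a=2 T2.a=1
T0.a=2 T0.b=2 T1.a=0 T2.a=1
T0.a=2 T0.b=2 T1.a=2 T2.a=0
T0.a=2 T0.b=2 T1.a=2 T2.a=1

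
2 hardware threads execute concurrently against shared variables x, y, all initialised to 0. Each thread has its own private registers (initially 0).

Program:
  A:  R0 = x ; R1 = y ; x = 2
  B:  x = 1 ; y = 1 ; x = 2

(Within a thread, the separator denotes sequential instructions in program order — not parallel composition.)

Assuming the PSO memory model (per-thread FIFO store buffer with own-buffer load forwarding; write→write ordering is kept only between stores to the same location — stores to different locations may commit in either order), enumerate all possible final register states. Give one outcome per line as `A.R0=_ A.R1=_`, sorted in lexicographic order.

A.R0=0 A.R1=0
A.R0=0 A.R1=1
A.R0=1 A.R1=0
A.R0=1 A.R1=1
A.R0=2 A.R1=0
A.R0=2 A.R1=1

outcome vector order: (A.R0,A.R1)
|PSO outcomes| = 6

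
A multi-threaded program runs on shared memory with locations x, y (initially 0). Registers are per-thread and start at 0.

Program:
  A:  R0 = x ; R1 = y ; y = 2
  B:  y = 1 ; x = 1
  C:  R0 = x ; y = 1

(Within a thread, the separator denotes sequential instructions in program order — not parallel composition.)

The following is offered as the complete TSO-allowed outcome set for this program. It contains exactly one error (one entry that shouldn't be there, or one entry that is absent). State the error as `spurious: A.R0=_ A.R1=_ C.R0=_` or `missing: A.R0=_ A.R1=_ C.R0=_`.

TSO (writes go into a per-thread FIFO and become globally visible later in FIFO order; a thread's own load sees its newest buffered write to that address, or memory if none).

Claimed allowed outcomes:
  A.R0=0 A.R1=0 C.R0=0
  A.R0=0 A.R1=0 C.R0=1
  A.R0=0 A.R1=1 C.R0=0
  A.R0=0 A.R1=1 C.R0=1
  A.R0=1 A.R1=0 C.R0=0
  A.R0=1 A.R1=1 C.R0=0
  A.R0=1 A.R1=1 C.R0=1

outcome vector order: (A.R0,A.R1,C.R0)
TSO (6): 000 001 010 011 110 111
claimed∖TSO = {100}

spurious: A.R0=1 A.R1=0 C.R0=0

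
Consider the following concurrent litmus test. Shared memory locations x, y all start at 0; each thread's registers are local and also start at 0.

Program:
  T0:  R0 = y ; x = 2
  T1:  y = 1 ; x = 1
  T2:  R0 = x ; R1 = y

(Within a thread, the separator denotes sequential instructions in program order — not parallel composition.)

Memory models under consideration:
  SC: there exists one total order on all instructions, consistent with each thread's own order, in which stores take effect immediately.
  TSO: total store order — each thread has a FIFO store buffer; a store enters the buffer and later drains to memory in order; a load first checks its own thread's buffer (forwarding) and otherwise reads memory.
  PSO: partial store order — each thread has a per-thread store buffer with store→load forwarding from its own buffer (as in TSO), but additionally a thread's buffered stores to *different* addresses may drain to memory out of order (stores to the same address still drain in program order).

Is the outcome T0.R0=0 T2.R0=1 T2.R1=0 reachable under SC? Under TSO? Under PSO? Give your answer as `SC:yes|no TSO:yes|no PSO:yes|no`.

outcome vector order: (T0.R0,T2.R0,T2.R1)
SC: 9 outcomes — {(0,0,0), (0,0,1), (0,1,1), (0,2,0), (0,2,1), (1,0,0), (1,0,1), (1,1,1), (1,2,1)}
TSO: 9 outcomes — {(0,0,0), (0,0,1), (0,1,1), (0,2,0), (0,2,1), (1,0,0), (1,0,1), (1,1,1), (1,2,1)}
PSO: 11 outcomes — {(0,0,0), (0,0,1), (0,1,0), (0,1,1), (0,2,0), (0,2,1), (1,0,0), (1,0,1), (1,1,0), (1,1,1), (1,2,1)}
target (0,1,0) ∈ {PSO}

SC:no TSO:no PSO:yes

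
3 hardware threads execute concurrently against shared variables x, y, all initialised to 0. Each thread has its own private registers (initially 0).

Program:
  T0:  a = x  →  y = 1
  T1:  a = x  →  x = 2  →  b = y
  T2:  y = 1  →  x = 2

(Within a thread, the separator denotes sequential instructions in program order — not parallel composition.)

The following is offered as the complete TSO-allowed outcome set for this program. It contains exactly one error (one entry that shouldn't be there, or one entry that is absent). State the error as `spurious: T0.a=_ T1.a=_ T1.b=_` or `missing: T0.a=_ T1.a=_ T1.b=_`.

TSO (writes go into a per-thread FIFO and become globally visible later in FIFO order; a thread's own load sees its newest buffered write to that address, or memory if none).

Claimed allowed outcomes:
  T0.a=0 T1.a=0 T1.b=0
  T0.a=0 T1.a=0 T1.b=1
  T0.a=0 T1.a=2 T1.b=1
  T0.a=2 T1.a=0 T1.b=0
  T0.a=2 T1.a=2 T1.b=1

outcome vector order: (T0.a,T1.a,T1.b)
TSO: 6 outcomes — {0/0/0; 0/0/1; 0/2/1; 2/0/0; 2/0/1; 2/2/1}
TSO∖claimed = {2/0/1}

missing: T0.a=2 T1.a=0 T1.b=1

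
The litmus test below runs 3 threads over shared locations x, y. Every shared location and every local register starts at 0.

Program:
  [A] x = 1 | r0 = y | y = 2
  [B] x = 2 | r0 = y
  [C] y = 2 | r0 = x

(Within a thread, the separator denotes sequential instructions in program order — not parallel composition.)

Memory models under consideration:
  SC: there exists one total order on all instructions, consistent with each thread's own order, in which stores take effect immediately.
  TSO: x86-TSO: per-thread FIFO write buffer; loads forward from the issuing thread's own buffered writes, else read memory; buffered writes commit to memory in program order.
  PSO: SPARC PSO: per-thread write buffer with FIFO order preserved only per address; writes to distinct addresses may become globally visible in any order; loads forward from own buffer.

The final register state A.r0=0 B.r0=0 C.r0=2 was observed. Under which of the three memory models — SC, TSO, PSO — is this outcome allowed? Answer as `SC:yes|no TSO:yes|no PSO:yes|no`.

outcome vector order: (A.r0,B.r0,C.r0)
[SC] allowed = {001, 002, 021, 022, 201, 202, 220, 221, 222}
[TSO] allowed = {000, 001, 002, 020, 021, 022, 200, 201, 202, 220, 221, 222}
[PSO] allowed = {000, 001, 002, 020, 021, 022, 200, 201, 202, 220, 221, 222}
target 002 ∈ {SC,TSO,PSO}

SC:yes TSO:yes PSO:yes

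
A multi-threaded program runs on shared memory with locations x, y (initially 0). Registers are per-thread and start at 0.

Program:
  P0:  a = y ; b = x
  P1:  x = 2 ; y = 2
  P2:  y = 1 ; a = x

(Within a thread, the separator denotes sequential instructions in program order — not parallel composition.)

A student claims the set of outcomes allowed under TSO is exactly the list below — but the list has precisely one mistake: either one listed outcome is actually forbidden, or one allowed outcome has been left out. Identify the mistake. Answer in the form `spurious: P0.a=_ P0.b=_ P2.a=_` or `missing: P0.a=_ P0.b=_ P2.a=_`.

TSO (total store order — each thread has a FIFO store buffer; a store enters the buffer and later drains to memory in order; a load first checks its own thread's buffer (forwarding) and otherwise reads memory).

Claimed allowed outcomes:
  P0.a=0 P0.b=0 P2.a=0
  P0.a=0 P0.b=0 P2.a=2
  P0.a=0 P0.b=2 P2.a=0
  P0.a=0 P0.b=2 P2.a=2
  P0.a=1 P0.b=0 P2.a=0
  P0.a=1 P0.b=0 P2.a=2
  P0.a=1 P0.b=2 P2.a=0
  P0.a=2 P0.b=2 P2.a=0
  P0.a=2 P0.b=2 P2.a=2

outcome vector order: (P0.a,P0.b,P2.a)
TSO: 10 outcomes — {(0,0,0) (0,0,2) (0,2,0) (0,2,2) (1,0,0) (1,0,2) (1,2,0) (1,2,2) (2,2,0) (2,2,2)}
TSO∖claimed = {(1,2,2)}

missing: P0.a=1 P0.b=2 P2.a=2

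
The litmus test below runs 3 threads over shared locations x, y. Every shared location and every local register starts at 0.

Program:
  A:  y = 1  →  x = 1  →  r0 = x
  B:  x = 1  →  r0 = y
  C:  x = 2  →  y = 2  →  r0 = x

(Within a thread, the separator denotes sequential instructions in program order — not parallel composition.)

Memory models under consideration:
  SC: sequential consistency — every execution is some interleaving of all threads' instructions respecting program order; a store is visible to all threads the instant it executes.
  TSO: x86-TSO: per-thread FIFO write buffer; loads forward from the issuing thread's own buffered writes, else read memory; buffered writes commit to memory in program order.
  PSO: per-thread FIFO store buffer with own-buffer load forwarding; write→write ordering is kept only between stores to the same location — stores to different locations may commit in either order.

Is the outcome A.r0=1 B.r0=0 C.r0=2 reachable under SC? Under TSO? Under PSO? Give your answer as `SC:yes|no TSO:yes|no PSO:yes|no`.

outcome vector order: (A.r0,B.r0,C.r0)
under SC → 101; 102; 111; 112; 121; 122; 202; 211; 212; 221; 222
under TSO → 101; 102; 111; 112; 121; 122; 201; 202; 211; 212; 221; 222
under PSO → 101; 102; 111; 112; 121; 122; 201; 202; 211; 212; 221; 222
target 102 ∈ {SC,TSO,PSO}

SC:yes TSO:yes PSO:yes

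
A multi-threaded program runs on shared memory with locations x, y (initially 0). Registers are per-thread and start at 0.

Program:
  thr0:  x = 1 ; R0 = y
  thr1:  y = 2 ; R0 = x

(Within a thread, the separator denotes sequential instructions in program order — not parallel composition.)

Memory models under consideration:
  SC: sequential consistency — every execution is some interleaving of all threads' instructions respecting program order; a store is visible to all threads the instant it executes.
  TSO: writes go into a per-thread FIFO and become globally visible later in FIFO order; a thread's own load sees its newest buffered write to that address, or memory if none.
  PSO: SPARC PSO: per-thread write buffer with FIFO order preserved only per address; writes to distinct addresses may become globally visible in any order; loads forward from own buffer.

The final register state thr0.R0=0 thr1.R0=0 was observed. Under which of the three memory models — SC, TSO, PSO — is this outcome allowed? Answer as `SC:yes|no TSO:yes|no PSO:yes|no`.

SC:no TSO:yes PSO:yes

outcome vector order: (thr0.R0,thr1.R0)
[SC] allowed = {01 20 21}
[TSO] allowed = {00 01 20 21}
[PSO] allowed = {00 01 20 21}
target 00 ∈ {TSO,PSO}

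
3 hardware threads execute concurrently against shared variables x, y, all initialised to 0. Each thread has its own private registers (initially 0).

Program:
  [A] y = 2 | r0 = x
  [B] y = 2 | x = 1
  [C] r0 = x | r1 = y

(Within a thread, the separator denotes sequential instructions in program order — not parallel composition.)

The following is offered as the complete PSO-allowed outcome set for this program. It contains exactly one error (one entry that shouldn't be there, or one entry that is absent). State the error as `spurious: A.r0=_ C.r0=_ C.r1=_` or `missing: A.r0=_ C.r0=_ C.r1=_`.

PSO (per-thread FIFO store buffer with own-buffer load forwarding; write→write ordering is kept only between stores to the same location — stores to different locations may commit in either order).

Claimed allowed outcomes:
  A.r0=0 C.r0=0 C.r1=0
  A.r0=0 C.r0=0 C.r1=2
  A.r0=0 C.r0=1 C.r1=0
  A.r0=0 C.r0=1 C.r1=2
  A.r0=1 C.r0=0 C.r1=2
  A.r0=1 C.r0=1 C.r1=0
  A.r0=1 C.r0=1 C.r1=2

outcome vector order: (A.r0,C.r0,C.r1)
PSO: 8 outcomes — {000, 002, 010, 012, 100, 102, 110, 112}
PSO∖claimed = {100}

missing: A.r0=1 C.r0=0 C.r1=0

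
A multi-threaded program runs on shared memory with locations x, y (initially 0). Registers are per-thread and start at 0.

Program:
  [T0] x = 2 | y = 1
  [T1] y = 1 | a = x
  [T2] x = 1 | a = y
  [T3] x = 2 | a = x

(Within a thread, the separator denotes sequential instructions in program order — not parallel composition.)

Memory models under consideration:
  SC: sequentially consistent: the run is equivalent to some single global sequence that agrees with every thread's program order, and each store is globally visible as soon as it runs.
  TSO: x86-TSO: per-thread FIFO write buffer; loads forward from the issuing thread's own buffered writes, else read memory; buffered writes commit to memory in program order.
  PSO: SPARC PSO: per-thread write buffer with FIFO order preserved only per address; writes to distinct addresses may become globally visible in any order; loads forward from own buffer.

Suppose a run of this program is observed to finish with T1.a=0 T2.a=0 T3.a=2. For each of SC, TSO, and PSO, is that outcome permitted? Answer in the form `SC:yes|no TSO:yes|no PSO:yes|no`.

SC:no TSO:yes PSO:yes

outcome vector order: (T1.a,T2.a,T3.a)
SC: 10 outcomes — {011 012 101 102 111 112 201 202 211 212}
TSO: 12 outcomes — {001 002 011 012 101 102 111 112 201 202 211 212}
PSO: 12 outcomes — {001 002 011 012 101 102 111 112 201 202 211 212}
target 002 ∈ {TSO,PSO}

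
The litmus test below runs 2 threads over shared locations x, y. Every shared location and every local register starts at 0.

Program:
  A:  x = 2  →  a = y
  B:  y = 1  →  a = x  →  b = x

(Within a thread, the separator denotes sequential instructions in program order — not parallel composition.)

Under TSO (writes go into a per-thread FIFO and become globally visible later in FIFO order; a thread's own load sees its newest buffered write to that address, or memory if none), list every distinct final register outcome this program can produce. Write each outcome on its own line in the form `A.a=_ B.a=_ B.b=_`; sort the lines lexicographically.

outcome vector order: (A.a,B.a,B.b)
|TSO outcomes| = 6

A.a=0 B.a=0 B.b=0
A.a=0 B.a=0 B.b=2
A.a=0 B.a=2 B.b=2
A.a=1 B.a=0 B.b=0
A.a=1 B.a=0 B.b=2
A.a=1 B.a=2 B.b=2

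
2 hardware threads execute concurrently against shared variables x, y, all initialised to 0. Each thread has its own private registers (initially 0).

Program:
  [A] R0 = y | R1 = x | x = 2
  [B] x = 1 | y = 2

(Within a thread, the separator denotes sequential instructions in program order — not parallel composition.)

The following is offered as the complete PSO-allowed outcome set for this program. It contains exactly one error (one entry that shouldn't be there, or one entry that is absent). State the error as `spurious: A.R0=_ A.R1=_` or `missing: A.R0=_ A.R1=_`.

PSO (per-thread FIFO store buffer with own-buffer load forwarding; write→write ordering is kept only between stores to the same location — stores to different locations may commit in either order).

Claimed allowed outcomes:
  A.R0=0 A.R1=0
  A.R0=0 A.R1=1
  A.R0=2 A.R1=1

missing: A.R0=2 A.R1=0

outcome vector order: (A.R0,A.R1)
under PSO → (0,0), (0,1), (2,0), (2,1)
PSO∖claimed = {(2,0)}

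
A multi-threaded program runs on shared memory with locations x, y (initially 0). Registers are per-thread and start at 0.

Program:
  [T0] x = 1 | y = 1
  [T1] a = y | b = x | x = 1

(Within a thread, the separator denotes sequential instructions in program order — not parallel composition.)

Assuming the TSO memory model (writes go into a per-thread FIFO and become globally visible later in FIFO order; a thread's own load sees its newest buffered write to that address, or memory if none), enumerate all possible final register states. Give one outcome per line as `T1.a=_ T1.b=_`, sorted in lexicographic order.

T1.a=0 T1.b=0
T1.a=0 T1.b=1
T1.a=1 T1.b=1

outcome vector order: (T1.a,T1.b)
|TSO outcomes| = 3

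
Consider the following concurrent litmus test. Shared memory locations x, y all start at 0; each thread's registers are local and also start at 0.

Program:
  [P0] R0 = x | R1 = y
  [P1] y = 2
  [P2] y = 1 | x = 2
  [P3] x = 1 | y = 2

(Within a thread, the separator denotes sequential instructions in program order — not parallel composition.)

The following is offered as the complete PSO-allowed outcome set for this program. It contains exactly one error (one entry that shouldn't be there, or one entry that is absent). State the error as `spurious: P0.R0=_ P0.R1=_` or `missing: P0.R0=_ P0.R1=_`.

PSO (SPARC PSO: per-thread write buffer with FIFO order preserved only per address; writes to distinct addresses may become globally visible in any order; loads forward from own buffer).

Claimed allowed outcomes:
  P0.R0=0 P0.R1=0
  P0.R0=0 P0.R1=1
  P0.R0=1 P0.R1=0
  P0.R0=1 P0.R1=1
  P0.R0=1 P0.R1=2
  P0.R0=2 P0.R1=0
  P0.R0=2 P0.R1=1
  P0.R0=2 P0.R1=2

missing: P0.R0=0 P0.R1=2

outcome vector order: (P0.R0,P0.R1)
under PSO → (0,0) (0,1) (0,2) (1,0) (1,1) (1,2) (2,0) (2,1) (2,2)
PSO∖claimed = {(0,2)}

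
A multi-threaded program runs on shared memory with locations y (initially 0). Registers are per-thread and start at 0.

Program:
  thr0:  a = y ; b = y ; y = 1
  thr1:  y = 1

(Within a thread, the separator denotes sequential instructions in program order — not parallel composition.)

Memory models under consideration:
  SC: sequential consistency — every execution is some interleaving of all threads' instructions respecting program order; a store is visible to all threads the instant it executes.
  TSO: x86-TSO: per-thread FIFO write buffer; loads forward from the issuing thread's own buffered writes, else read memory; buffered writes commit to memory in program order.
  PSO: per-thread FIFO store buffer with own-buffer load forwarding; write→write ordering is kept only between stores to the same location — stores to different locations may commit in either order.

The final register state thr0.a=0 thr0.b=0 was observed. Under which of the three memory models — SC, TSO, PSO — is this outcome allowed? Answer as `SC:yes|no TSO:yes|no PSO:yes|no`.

outcome vector order: (thr0.a,thr0.b)
under SC → 0/0 0/1 1/1
under TSO → 0/0 0/1 1/1
under PSO → 0/0 0/1 1/1
target 0/0 ∈ {SC,TSO,PSO}

SC:yes TSO:yes PSO:yes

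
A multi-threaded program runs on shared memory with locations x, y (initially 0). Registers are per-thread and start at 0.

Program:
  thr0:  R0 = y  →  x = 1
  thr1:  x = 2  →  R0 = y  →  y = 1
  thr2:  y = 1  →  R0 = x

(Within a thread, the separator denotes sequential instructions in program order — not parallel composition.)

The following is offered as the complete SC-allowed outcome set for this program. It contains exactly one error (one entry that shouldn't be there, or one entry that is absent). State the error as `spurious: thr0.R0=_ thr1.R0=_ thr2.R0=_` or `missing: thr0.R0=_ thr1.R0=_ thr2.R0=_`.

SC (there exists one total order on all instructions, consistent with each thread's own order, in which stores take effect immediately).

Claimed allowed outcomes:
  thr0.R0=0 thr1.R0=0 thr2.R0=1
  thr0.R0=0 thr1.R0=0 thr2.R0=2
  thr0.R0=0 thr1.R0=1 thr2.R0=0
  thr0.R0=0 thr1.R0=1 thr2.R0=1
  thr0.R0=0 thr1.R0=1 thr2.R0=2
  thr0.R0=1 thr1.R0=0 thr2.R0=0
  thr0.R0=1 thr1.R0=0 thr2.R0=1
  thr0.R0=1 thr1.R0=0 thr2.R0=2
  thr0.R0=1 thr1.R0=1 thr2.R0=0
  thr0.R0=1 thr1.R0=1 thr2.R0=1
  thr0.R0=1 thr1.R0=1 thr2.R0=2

spurious: thr0.R0=1 thr1.R0=0 thr2.R0=0

outcome vector order: (thr0.R0,thr1.R0,thr2.R0)
under SC → 0/0/1, 0/0/2, 0/1/0, 0/1/1, 0/1/2, 1/0/1, 1/0/2, 1/1/0, 1/1/1, 1/1/2
claimed∖SC = {1/0/0}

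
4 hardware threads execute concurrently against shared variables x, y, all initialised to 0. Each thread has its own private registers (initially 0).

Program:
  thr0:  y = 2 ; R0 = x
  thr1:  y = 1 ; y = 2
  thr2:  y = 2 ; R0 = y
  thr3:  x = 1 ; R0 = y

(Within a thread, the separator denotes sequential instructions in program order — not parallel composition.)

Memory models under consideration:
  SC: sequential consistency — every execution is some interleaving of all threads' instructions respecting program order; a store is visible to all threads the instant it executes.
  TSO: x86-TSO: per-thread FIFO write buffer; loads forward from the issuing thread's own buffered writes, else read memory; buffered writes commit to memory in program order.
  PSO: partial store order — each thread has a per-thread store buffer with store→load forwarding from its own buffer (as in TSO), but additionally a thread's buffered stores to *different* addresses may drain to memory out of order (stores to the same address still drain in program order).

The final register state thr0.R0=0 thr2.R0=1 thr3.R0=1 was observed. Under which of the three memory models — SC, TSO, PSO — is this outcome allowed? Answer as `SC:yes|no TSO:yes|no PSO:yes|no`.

SC:yes TSO:yes PSO:yes

outcome vector order: (thr0.R0,thr2.R0,thr3.R0)
under SC → (0,1,1) (0,1,2) (0,2,1) (0,2,2) (1,1,0) (1,1,1) (1,1,2) (1,2,0) (1,2,1) (1,2,2)
under TSO → (0,1,0) (0,1,1) (0,1,2) (0,2,0) (0,2,1) (0,2,2) (1,1,0) (1,1,1) (1,1,2) (1,2,0) (1,2,1) (1,2,2)
under PSO → (0,1,0) (0,1,1) (0,1,2) (0,2,0) (0,2,1) (0,2,2) (1,1,0) (1,1,1) (1,1,2) (1,2,0) (1,2,1) (1,2,2)
target (0,1,1) ∈ {SC,TSO,PSO}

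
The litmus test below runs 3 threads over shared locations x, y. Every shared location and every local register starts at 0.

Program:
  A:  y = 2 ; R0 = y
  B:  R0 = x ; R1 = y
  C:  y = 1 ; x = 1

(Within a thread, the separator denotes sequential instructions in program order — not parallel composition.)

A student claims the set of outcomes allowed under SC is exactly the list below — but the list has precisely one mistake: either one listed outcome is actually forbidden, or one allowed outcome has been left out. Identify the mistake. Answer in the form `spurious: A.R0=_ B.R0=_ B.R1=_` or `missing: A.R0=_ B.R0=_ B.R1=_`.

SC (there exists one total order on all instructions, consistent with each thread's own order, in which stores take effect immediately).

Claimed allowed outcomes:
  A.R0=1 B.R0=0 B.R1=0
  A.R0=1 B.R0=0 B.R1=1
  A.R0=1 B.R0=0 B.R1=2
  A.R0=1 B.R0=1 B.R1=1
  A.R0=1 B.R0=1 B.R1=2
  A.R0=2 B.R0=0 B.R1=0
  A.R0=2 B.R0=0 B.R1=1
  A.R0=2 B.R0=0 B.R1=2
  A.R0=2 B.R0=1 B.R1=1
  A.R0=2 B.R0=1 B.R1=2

spurious: A.R0=1 B.R0=1 B.R1=2

outcome vector order: (A.R0,B.R0,B.R1)
under SC → (1,0,0) (1,0,1) (1,0,2) (1,1,1) (2,0,0) (2,0,1) (2,0,2) (2,1,1) (2,1,2)
claimed∖SC = {(1,1,2)}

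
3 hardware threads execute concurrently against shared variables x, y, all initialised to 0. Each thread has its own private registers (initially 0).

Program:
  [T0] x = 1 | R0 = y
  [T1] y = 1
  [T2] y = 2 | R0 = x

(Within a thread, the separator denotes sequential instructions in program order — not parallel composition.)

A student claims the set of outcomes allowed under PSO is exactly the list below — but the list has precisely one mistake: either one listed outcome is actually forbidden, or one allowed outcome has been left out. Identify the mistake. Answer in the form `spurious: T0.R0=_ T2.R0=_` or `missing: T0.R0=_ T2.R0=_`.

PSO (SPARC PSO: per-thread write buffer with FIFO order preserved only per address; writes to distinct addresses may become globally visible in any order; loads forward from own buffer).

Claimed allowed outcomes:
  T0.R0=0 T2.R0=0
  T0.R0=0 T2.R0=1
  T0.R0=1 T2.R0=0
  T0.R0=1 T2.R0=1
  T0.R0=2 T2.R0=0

outcome vector order: (T0.R0,T2.R0)
[PSO] allowed = {<0 0>, <0 1>, <1 0>, <1 1>, <2 0>, <2 1>}
PSO∖claimed = {<2 1>}

missing: T0.R0=2 T2.R0=1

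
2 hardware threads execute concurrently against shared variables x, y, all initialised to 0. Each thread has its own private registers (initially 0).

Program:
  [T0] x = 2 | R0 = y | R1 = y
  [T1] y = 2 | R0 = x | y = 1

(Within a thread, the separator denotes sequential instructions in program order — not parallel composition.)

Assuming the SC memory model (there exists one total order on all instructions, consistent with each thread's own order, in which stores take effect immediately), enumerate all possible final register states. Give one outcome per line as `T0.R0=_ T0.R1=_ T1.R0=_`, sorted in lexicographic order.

outcome vector order: (T0.R0,T0.R1,T1.R0)
|SC outcomes| = 9

T0.R0=0 T0.R1=0 T1.R0=2
T0.R0=0 T0.R1=1 T1.R0=2
T0.R0=0 T0.R1=2 T1.R0=2
T0.R0=1 T0.R1=1 T1.R0=0
T0.R0=1 T0.R1=1 T1.R0=2
T0.R0=2 T0.R1=1 T1.R0=0
T0.R0=2 T0.R1=1 T1.R0=2
T0.R0=2 T0.R1=2 T1.R0=0
T0.R0=2 T0.R1=2 T1.R0=2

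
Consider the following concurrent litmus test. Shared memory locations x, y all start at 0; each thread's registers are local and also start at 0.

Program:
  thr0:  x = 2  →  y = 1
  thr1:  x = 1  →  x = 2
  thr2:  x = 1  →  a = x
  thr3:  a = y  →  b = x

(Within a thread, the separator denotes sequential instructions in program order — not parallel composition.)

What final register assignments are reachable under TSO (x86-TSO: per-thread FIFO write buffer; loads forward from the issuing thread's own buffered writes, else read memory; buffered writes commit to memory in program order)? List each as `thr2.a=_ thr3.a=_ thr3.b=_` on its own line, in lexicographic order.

outcome vector order: (thr2.a,thr3.a,thr3.b)
|TSO outcomes| = 10

thr2.a=1 thr3.a=0 thr3.b=0
thr2.a=1 thr3.a=0 thr3.b=1
thr2.a=1 thr3.a=0 thr3.b=2
thr2.a=1 thr3.a=1 thr3.b=1
thr2.a=1 thr3.a=1 thr3.b=2
thr2.a=2 thr3.a=0 thr3.b=0
thr2.a=2 thr3.a=0 thr3.b=1
thr2.a=2 thr3.a=0 thr3.b=2
thr2.a=2 thr3.a=1 thr3.b=1
thr2.a=2 thr3.a=1 thr3.b=2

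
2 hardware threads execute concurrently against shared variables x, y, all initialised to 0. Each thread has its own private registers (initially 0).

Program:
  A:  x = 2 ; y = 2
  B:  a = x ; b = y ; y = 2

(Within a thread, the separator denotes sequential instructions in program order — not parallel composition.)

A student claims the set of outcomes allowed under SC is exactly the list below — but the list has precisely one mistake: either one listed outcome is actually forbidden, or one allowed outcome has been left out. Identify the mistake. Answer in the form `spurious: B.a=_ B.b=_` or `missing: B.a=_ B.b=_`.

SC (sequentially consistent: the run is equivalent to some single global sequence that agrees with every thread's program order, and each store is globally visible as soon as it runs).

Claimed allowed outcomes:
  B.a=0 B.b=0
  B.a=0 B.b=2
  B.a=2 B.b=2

outcome vector order: (B.a,B.b)
SC (4): 0/0 0/2 2/0 2/2
SC∖claimed = {2/0}

missing: B.a=2 B.b=0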